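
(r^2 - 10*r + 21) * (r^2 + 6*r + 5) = r^4 - 4*r^3 - 34*r^2 + 76*r + 105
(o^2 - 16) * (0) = 0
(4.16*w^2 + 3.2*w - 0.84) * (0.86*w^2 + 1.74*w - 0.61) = 3.5776*w^4 + 9.9904*w^3 + 2.308*w^2 - 3.4136*w + 0.5124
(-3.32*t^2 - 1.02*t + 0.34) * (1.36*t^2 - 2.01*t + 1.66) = -4.5152*t^4 + 5.286*t^3 - 2.9986*t^2 - 2.3766*t + 0.5644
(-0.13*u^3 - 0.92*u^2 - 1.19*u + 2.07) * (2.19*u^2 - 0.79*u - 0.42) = -0.2847*u^5 - 1.9121*u^4 - 1.8247*u^3 + 5.8598*u^2 - 1.1355*u - 0.8694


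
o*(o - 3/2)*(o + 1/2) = o^3 - o^2 - 3*o/4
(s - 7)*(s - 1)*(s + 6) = s^3 - 2*s^2 - 41*s + 42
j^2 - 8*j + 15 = (j - 5)*(j - 3)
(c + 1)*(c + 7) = c^2 + 8*c + 7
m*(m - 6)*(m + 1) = m^3 - 5*m^2 - 6*m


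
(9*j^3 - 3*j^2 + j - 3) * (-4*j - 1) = -36*j^4 + 3*j^3 - j^2 + 11*j + 3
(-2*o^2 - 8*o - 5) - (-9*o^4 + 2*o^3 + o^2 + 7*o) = 9*o^4 - 2*o^3 - 3*o^2 - 15*o - 5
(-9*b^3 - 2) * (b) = -9*b^4 - 2*b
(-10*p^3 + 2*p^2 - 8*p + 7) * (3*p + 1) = -30*p^4 - 4*p^3 - 22*p^2 + 13*p + 7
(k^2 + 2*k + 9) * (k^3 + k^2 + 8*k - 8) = k^5 + 3*k^4 + 19*k^3 + 17*k^2 + 56*k - 72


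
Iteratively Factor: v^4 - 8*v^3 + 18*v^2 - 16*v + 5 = (v - 1)*(v^3 - 7*v^2 + 11*v - 5) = (v - 1)^2*(v^2 - 6*v + 5) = (v - 1)^3*(v - 5)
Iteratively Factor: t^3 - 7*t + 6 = (t - 1)*(t^2 + t - 6) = (t - 2)*(t - 1)*(t + 3)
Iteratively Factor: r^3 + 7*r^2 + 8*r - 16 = (r - 1)*(r^2 + 8*r + 16) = (r - 1)*(r + 4)*(r + 4)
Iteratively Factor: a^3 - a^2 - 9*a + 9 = (a + 3)*(a^2 - 4*a + 3) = (a - 3)*(a + 3)*(a - 1)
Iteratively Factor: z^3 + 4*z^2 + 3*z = (z)*(z^2 + 4*z + 3) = z*(z + 1)*(z + 3)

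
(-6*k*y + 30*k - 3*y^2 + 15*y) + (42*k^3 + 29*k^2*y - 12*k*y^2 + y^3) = 42*k^3 + 29*k^2*y - 12*k*y^2 - 6*k*y + 30*k + y^3 - 3*y^2 + 15*y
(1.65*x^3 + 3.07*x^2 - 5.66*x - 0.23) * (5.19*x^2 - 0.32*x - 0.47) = 8.5635*x^5 + 15.4053*x^4 - 31.1333*x^3 - 0.8254*x^2 + 2.7338*x + 0.1081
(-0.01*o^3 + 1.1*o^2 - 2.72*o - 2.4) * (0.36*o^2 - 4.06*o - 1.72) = -0.0036*o^5 + 0.4366*o^4 - 5.428*o^3 + 8.2872*o^2 + 14.4224*o + 4.128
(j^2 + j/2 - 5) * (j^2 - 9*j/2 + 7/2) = j^4 - 4*j^3 - 15*j^2/4 + 97*j/4 - 35/2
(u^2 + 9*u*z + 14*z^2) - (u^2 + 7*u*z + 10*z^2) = 2*u*z + 4*z^2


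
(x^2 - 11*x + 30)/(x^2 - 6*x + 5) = (x - 6)/(x - 1)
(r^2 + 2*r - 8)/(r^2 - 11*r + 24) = (r^2 + 2*r - 8)/(r^2 - 11*r + 24)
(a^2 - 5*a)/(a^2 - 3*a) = (a - 5)/(a - 3)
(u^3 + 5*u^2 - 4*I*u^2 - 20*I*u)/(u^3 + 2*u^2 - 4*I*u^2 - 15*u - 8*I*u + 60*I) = u/(u - 3)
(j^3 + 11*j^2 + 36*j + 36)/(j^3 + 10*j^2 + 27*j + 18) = (j + 2)/(j + 1)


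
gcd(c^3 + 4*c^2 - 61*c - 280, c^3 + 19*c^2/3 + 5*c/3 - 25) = c + 5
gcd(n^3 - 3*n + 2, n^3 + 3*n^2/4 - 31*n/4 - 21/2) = n + 2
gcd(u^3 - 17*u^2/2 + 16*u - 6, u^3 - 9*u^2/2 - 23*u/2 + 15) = u - 6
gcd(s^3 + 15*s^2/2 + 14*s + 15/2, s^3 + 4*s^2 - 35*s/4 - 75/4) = s^2 + 13*s/2 + 15/2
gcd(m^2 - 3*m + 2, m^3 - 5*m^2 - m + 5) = m - 1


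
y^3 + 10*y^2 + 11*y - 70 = (y - 2)*(y + 5)*(y + 7)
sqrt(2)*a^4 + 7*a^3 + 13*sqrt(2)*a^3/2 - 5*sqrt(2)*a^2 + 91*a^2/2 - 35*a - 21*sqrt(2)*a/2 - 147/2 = (a - 3/2)*(a + 7)*(a + 7*sqrt(2)/2)*(sqrt(2)*a + sqrt(2))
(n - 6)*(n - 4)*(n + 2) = n^3 - 8*n^2 + 4*n + 48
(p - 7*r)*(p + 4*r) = p^2 - 3*p*r - 28*r^2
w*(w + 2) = w^2 + 2*w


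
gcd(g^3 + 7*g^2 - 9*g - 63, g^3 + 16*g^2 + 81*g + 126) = g^2 + 10*g + 21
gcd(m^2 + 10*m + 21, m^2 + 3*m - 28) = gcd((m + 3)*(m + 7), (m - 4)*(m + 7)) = m + 7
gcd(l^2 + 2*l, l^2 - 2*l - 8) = l + 2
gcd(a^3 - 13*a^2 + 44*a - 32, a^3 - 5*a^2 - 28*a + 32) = a^2 - 9*a + 8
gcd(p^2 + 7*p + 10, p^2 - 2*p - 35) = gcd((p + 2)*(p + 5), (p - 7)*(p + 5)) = p + 5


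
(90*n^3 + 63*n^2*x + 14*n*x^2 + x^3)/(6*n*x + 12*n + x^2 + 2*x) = (15*n^2 + 8*n*x + x^2)/(x + 2)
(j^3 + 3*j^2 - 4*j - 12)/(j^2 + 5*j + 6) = j - 2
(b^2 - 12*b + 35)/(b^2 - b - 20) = (b - 7)/(b + 4)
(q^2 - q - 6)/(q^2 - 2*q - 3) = (q + 2)/(q + 1)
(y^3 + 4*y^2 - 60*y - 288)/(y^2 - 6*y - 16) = (y^2 + 12*y + 36)/(y + 2)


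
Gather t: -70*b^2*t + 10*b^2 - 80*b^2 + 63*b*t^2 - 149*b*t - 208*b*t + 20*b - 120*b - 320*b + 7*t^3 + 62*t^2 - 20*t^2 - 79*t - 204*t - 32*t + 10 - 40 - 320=-70*b^2 - 420*b + 7*t^3 + t^2*(63*b + 42) + t*(-70*b^2 - 357*b - 315) - 350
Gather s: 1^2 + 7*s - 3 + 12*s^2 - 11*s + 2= 12*s^2 - 4*s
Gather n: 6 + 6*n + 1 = 6*n + 7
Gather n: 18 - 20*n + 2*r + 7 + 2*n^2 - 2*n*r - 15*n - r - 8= 2*n^2 + n*(-2*r - 35) + r + 17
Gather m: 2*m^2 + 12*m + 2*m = 2*m^2 + 14*m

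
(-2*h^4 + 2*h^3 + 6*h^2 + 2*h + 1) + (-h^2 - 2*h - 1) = -2*h^4 + 2*h^3 + 5*h^2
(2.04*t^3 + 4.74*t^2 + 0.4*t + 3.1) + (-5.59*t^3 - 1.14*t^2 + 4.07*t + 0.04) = -3.55*t^3 + 3.6*t^2 + 4.47*t + 3.14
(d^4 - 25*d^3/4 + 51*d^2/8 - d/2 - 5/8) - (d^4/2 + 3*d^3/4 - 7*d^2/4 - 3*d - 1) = d^4/2 - 7*d^3 + 65*d^2/8 + 5*d/2 + 3/8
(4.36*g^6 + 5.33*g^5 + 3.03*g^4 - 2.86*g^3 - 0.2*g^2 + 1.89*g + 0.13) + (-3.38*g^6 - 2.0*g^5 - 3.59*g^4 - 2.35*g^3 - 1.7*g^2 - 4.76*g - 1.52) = 0.98*g^6 + 3.33*g^5 - 0.56*g^4 - 5.21*g^3 - 1.9*g^2 - 2.87*g - 1.39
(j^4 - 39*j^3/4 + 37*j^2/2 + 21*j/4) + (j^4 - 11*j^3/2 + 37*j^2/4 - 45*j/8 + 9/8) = 2*j^4 - 61*j^3/4 + 111*j^2/4 - 3*j/8 + 9/8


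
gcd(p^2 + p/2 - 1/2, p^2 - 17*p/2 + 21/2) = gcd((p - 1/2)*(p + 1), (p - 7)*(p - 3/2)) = 1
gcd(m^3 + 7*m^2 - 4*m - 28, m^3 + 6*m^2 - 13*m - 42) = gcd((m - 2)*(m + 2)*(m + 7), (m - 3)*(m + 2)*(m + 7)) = m^2 + 9*m + 14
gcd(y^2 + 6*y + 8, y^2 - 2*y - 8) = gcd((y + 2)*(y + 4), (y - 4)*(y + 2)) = y + 2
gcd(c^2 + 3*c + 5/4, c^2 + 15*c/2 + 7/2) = c + 1/2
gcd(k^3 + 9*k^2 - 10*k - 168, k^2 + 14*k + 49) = k + 7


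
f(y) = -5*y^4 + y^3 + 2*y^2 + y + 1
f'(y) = -20*y^3 + 3*y^2 + 4*y + 1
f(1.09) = -1.30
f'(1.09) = -16.98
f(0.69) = 1.84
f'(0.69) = -1.38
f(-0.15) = 0.89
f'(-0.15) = 0.54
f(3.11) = -414.21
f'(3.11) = -559.15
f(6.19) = -7019.62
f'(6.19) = -4602.82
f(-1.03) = -4.63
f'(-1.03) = 21.92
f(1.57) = -19.01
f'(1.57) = -62.72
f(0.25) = 1.37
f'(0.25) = 1.88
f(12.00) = -101651.00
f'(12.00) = -34079.00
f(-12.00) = -105131.00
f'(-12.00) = 34945.00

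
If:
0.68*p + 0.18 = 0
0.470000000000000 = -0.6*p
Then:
No Solution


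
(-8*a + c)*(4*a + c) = -32*a^2 - 4*a*c + c^2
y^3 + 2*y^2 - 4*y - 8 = (y - 2)*(y + 2)^2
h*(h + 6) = h^2 + 6*h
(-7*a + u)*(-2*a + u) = 14*a^2 - 9*a*u + u^2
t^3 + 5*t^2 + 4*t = t*(t + 1)*(t + 4)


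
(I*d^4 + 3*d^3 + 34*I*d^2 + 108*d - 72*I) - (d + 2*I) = I*d^4 + 3*d^3 + 34*I*d^2 + 107*d - 74*I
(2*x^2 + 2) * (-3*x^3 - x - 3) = -6*x^5 - 8*x^3 - 6*x^2 - 2*x - 6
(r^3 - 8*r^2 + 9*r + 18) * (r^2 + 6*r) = r^5 - 2*r^4 - 39*r^3 + 72*r^2 + 108*r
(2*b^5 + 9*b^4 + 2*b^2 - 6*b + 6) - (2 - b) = 2*b^5 + 9*b^4 + 2*b^2 - 5*b + 4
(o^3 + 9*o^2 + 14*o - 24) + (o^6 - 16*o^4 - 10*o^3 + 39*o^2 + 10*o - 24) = o^6 - 16*o^4 - 9*o^3 + 48*o^2 + 24*o - 48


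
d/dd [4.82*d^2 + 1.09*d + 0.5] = 9.64*d + 1.09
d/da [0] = 0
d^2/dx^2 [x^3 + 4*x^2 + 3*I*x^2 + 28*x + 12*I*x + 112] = 6*x + 8 + 6*I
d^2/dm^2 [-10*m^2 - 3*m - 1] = -20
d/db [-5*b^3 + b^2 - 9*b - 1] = -15*b^2 + 2*b - 9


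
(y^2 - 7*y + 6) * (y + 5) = y^3 - 2*y^2 - 29*y + 30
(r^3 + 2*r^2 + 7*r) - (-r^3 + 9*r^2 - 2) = 2*r^3 - 7*r^2 + 7*r + 2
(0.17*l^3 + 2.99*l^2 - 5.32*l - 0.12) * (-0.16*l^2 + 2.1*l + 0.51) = -0.0272*l^5 - 0.1214*l^4 + 7.2169*l^3 - 9.6279*l^2 - 2.9652*l - 0.0612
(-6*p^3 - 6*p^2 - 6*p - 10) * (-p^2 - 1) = 6*p^5 + 6*p^4 + 12*p^3 + 16*p^2 + 6*p + 10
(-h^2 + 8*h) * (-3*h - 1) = 3*h^3 - 23*h^2 - 8*h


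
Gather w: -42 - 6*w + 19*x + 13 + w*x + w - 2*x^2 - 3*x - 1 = w*(x - 5) - 2*x^2 + 16*x - 30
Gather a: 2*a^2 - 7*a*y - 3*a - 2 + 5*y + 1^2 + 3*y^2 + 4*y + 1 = 2*a^2 + a*(-7*y - 3) + 3*y^2 + 9*y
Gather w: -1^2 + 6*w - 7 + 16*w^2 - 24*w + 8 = 16*w^2 - 18*w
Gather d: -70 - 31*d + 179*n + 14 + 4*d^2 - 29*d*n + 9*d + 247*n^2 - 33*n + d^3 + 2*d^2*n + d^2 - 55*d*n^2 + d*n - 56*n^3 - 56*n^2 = d^3 + d^2*(2*n + 5) + d*(-55*n^2 - 28*n - 22) - 56*n^3 + 191*n^2 + 146*n - 56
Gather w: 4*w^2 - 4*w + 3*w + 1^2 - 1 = 4*w^2 - w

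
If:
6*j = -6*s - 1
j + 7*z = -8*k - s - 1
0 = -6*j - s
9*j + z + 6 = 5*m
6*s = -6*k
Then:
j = 1/30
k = 1/5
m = 25/21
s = -1/5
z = -73/210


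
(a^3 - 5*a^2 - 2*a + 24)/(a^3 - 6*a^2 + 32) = (a - 3)/(a - 4)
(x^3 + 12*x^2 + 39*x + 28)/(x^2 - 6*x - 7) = (x^2 + 11*x + 28)/(x - 7)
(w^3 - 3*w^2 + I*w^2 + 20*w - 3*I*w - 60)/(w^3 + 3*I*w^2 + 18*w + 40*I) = (w - 3)/(w + 2*I)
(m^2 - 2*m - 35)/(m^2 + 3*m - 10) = (m - 7)/(m - 2)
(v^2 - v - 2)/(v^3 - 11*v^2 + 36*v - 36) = (v + 1)/(v^2 - 9*v + 18)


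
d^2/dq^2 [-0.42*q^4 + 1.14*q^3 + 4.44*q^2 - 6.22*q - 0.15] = -5.04*q^2 + 6.84*q + 8.88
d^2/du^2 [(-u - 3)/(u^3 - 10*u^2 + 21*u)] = 2*(-3*u^5 + 12*u^4 + 161*u^3 - 1089*u^2 + 1890*u - 1323)/(u^3*(u^6 - 30*u^5 + 363*u^4 - 2260*u^3 + 7623*u^2 - 13230*u + 9261))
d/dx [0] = 0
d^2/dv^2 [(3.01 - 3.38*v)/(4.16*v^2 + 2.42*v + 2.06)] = (-(3.38*v - 3.01)*(8.32*v + 2.42)*(16.64*v + 4.84) + (84.3648*v - 8.684)*(4.16*v^2 + 2.42*v + 2.06))/(4.16*v^2 + 2.42*v + 2.06)^3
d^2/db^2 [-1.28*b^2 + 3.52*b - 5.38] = -2.56000000000000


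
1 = 1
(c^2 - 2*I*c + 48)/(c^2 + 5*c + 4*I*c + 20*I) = (c^2 - 2*I*c + 48)/(c^2 + c*(5 + 4*I) + 20*I)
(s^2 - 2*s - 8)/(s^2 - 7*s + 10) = (s^2 - 2*s - 8)/(s^2 - 7*s + 10)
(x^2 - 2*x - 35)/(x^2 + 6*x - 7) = (x^2 - 2*x - 35)/(x^2 + 6*x - 7)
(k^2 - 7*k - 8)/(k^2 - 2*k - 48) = (k + 1)/(k + 6)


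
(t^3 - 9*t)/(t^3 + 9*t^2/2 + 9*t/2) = 2*(t - 3)/(2*t + 3)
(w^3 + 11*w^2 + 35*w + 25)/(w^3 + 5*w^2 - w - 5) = (w + 5)/(w - 1)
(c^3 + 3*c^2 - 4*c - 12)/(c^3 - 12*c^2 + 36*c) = (c^3 + 3*c^2 - 4*c - 12)/(c*(c^2 - 12*c + 36))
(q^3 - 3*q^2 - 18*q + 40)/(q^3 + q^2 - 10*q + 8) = (q - 5)/(q - 1)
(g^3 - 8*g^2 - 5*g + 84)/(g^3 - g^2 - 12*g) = (g - 7)/g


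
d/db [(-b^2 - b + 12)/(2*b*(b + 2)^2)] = (b^3 - 36*b - 24)/(2*b^2*(b^3 + 6*b^2 + 12*b + 8))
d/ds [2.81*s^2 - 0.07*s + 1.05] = 5.62*s - 0.07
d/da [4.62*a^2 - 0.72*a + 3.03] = 9.24*a - 0.72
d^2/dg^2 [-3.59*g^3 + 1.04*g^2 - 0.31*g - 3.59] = 2.08 - 21.54*g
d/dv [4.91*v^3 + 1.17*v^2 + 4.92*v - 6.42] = 14.73*v^2 + 2.34*v + 4.92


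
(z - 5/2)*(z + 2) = z^2 - z/2 - 5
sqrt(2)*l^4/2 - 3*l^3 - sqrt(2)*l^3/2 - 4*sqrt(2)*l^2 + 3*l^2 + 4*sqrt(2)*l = l*(l - 1)*(l - 4*sqrt(2))*(sqrt(2)*l/2 + 1)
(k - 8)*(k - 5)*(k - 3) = k^3 - 16*k^2 + 79*k - 120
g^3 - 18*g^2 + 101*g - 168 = (g - 8)*(g - 7)*(g - 3)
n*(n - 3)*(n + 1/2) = n^3 - 5*n^2/2 - 3*n/2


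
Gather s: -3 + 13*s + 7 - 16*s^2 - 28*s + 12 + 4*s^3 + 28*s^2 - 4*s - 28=4*s^3 + 12*s^2 - 19*s - 12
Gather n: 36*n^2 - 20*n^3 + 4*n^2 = -20*n^3 + 40*n^2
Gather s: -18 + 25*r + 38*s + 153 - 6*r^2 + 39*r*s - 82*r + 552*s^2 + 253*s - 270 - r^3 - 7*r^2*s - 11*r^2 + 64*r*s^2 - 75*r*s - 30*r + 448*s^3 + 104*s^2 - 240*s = -r^3 - 17*r^2 - 87*r + 448*s^3 + s^2*(64*r + 656) + s*(-7*r^2 - 36*r + 51) - 135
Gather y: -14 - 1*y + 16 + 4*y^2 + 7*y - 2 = 4*y^2 + 6*y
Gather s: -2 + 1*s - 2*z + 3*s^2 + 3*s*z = 3*s^2 + s*(3*z + 1) - 2*z - 2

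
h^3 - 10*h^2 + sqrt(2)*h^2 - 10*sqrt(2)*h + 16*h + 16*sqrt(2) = (h - 8)*(h - 2)*(h + sqrt(2))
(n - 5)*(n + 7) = n^2 + 2*n - 35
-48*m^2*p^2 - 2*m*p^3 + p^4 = p^2*(-8*m + p)*(6*m + p)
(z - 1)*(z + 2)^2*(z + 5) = z^4 + 8*z^3 + 15*z^2 - 4*z - 20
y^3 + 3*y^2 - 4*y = y*(y - 1)*(y + 4)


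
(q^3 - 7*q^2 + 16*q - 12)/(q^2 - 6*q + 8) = (q^2 - 5*q + 6)/(q - 4)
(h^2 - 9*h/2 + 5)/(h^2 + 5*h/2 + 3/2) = (2*h^2 - 9*h + 10)/(2*h^2 + 5*h + 3)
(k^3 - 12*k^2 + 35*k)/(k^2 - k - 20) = k*(k - 7)/(k + 4)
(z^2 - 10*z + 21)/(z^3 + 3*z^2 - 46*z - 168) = (z - 3)/(z^2 + 10*z + 24)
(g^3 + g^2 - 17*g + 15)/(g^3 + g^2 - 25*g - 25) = (g^2 - 4*g + 3)/(g^2 - 4*g - 5)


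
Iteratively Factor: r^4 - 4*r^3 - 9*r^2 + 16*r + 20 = (r - 2)*(r^3 - 2*r^2 - 13*r - 10) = (r - 2)*(r + 1)*(r^2 - 3*r - 10) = (r - 2)*(r + 1)*(r + 2)*(r - 5)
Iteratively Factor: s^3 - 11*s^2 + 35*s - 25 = (s - 5)*(s^2 - 6*s + 5) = (s - 5)*(s - 1)*(s - 5)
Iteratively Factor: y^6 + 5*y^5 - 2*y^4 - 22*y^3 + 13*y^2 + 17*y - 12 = (y + 3)*(y^5 + 2*y^4 - 8*y^3 + 2*y^2 + 7*y - 4) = (y + 3)*(y + 4)*(y^4 - 2*y^3 + 2*y - 1) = (y - 1)*(y + 3)*(y + 4)*(y^3 - y^2 - y + 1) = (y - 1)*(y + 1)*(y + 3)*(y + 4)*(y^2 - 2*y + 1) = (y - 1)^2*(y + 1)*(y + 3)*(y + 4)*(y - 1)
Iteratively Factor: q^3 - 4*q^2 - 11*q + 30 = (q + 3)*(q^2 - 7*q + 10) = (q - 2)*(q + 3)*(q - 5)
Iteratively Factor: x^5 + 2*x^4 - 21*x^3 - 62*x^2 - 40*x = (x - 5)*(x^4 + 7*x^3 + 14*x^2 + 8*x) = (x - 5)*(x + 1)*(x^3 + 6*x^2 + 8*x) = (x - 5)*(x + 1)*(x + 4)*(x^2 + 2*x) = (x - 5)*(x + 1)*(x + 2)*(x + 4)*(x)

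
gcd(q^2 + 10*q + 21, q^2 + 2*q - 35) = q + 7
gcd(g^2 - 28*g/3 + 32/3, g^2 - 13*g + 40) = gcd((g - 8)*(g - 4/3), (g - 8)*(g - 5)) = g - 8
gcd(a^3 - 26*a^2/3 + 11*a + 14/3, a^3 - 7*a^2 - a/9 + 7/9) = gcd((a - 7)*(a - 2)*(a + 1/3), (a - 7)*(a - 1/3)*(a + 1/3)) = a^2 - 20*a/3 - 7/3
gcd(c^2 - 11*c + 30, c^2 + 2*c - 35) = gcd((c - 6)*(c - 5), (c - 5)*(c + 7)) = c - 5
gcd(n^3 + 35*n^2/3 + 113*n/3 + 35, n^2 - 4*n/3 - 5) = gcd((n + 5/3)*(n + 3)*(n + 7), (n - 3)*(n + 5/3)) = n + 5/3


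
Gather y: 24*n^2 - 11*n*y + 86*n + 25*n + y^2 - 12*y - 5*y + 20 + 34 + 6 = 24*n^2 + 111*n + y^2 + y*(-11*n - 17) + 60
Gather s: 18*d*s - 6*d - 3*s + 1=-6*d + s*(18*d - 3) + 1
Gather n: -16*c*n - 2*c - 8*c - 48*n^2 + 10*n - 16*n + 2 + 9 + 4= -10*c - 48*n^2 + n*(-16*c - 6) + 15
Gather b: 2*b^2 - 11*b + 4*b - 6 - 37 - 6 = 2*b^2 - 7*b - 49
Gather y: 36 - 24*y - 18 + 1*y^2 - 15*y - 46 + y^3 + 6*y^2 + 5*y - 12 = y^3 + 7*y^2 - 34*y - 40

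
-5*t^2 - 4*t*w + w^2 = (-5*t + w)*(t + w)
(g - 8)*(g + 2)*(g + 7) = g^3 + g^2 - 58*g - 112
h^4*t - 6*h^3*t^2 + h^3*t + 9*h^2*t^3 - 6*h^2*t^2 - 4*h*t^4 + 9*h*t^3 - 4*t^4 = (h - 4*t)*(h - t)^2*(h*t + t)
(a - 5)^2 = a^2 - 10*a + 25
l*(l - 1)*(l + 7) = l^3 + 6*l^2 - 7*l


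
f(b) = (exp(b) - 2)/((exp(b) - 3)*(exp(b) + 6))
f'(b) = -(exp(b) - 2)*exp(b)/((exp(b) - 3)*(exp(b) + 6)^2) + exp(b)/((exp(b) - 3)*(exp(b) + 6)) - (exp(b) - 2)*exp(b)/((exp(b) - 3)^2*(exp(b) + 6)) = (-exp(2*b) + 4*exp(b) - 12)*exp(b)/(exp(4*b) + 6*exp(3*b) - 27*exp(2*b) - 108*exp(b) + 324)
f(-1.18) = 0.10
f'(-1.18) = -0.01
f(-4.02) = 0.11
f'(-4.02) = -0.00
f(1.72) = 0.12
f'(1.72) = -0.13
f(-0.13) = 0.08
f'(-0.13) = -0.04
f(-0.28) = 0.08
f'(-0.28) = -0.03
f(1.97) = 0.09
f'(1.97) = -0.08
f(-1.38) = 0.10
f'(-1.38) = -0.01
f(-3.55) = 0.11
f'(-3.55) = -0.00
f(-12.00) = 0.11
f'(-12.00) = 0.00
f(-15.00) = 0.11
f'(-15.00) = 0.00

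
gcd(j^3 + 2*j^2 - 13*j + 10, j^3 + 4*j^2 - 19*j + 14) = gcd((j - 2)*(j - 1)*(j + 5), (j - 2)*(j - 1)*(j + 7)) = j^2 - 3*j + 2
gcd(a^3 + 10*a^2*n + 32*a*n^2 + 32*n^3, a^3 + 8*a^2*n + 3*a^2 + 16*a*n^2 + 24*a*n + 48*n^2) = a^2 + 8*a*n + 16*n^2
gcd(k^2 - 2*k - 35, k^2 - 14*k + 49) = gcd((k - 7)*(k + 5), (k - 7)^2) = k - 7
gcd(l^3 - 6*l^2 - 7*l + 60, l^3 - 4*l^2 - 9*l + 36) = l^2 - l - 12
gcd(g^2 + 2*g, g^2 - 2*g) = g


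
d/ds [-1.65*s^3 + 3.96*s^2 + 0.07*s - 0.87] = -4.95*s^2 + 7.92*s + 0.07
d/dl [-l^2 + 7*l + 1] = 7 - 2*l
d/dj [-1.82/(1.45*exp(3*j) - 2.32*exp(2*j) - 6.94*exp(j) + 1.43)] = (7.917*exp(2*j) - 8.4448*exp(j) - 12.6308)*exp(j)/(1.45*exp(3*j) - 2.32*exp(2*j) - 6.94*exp(j) + 1.43)^2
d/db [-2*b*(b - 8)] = 16 - 4*b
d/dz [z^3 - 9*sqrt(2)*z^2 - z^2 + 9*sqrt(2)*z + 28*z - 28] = 3*z^2 - 18*sqrt(2)*z - 2*z + 9*sqrt(2) + 28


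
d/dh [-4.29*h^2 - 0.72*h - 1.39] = -8.58*h - 0.72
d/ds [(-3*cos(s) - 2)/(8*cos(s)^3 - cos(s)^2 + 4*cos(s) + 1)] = -(65*sin(s) + 40*sin(2*s) + 45*sin(3*s) + 24*sin(4*s))/(20*cos(s) - cos(2*s) + 4*cos(3*s) + 1)^2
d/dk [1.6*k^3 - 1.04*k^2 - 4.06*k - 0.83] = 4.8*k^2 - 2.08*k - 4.06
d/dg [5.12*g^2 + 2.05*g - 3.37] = 10.24*g + 2.05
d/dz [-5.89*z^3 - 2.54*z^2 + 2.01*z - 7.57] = -17.67*z^2 - 5.08*z + 2.01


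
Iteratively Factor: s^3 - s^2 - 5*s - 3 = (s + 1)*(s^2 - 2*s - 3) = (s + 1)^2*(s - 3)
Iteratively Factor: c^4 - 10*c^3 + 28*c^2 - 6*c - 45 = (c - 3)*(c^3 - 7*c^2 + 7*c + 15) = (c - 3)*(c + 1)*(c^2 - 8*c + 15) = (c - 5)*(c - 3)*(c + 1)*(c - 3)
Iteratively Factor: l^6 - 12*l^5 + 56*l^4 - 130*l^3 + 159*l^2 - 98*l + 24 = (l - 4)*(l^5 - 8*l^4 + 24*l^3 - 34*l^2 + 23*l - 6) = (l - 4)*(l - 1)*(l^4 - 7*l^3 + 17*l^2 - 17*l + 6) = (l - 4)*(l - 3)*(l - 1)*(l^3 - 4*l^2 + 5*l - 2) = (l - 4)*(l - 3)*(l - 1)^2*(l^2 - 3*l + 2) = (l - 4)*(l - 3)*(l - 2)*(l - 1)^2*(l - 1)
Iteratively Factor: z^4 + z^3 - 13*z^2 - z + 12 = (z - 1)*(z^3 + 2*z^2 - 11*z - 12) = (z - 1)*(z + 1)*(z^2 + z - 12) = (z - 3)*(z - 1)*(z + 1)*(z + 4)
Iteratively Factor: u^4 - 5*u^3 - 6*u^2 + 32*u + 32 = (u + 1)*(u^3 - 6*u^2 + 32) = (u + 1)*(u + 2)*(u^2 - 8*u + 16) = (u - 4)*(u + 1)*(u + 2)*(u - 4)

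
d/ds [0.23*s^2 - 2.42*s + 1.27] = 0.46*s - 2.42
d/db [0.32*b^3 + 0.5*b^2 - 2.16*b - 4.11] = 0.96*b^2 + 1.0*b - 2.16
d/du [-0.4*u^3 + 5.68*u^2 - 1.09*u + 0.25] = -1.2*u^2 + 11.36*u - 1.09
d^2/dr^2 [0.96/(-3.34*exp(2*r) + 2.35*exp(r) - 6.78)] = (-0.96*(6.68*exp(r) - 2.35)*(13.36*exp(r) - 4.7)*exp(r) + (12.8256*exp(r) - 2.256)*(3.34*exp(2*r) - 2.35*exp(r) + 6.78))*exp(r)/(3.34*exp(2*r) - 2.35*exp(r) + 6.78)^3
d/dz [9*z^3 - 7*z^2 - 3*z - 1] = 27*z^2 - 14*z - 3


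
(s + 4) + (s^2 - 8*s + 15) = s^2 - 7*s + 19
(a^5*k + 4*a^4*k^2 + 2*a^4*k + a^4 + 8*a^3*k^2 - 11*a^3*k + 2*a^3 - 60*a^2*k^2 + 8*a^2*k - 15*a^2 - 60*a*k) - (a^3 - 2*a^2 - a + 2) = a^5*k + 4*a^4*k^2 + 2*a^4*k + a^4 + 8*a^3*k^2 - 11*a^3*k + a^3 - 60*a^2*k^2 + 8*a^2*k - 13*a^2 - 60*a*k + a - 2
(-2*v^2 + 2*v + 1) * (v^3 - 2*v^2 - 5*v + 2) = -2*v^5 + 6*v^4 + 7*v^3 - 16*v^2 - v + 2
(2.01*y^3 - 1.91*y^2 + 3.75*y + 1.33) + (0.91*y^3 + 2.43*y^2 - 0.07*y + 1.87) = 2.92*y^3 + 0.52*y^2 + 3.68*y + 3.2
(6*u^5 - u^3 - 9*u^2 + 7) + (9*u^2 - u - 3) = 6*u^5 - u^3 - u + 4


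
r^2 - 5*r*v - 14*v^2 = (r - 7*v)*(r + 2*v)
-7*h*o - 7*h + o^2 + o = (-7*h + o)*(o + 1)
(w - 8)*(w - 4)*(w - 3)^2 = w^4 - 18*w^3 + 113*w^2 - 300*w + 288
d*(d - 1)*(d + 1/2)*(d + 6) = d^4 + 11*d^3/2 - 7*d^2/2 - 3*d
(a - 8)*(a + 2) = a^2 - 6*a - 16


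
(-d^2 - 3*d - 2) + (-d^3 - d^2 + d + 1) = -d^3 - 2*d^2 - 2*d - 1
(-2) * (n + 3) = -2*n - 6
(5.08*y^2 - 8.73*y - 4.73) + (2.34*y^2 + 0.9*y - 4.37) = 7.42*y^2 - 7.83*y - 9.1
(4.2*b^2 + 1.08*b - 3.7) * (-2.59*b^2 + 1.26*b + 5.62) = -10.878*b^4 + 2.4948*b^3 + 34.5478*b^2 + 1.4076*b - 20.794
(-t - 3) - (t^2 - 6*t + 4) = -t^2 + 5*t - 7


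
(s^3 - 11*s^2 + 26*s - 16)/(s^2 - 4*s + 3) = (s^2 - 10*s + 16)/(s - 3)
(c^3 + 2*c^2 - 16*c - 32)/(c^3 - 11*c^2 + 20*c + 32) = (c^2 + 6*c + 8)/(c^2 - 7*c - 8)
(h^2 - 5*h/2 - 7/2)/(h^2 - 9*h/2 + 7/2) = (h + 1)/(h - 1)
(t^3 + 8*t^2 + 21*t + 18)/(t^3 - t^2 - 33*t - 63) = (t + 2)/(t - 7)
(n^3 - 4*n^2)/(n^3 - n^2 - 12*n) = n/(n + 3)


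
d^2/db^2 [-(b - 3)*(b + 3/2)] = -2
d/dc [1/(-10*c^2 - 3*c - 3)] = (20*c + 3)/(10*c^2 + 3*c + 3)^2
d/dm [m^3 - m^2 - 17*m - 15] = 3*m^2 - 2*m - 17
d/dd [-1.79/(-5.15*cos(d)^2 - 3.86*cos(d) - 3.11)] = (18.437*cos(d) + 6.9094)*sin(d)/(5.15*cos(d)^2 + 3.86*cos(d) + 3.11)^2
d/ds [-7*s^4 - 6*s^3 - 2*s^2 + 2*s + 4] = -28*s^3 - 18*s^2 - 4*s + 2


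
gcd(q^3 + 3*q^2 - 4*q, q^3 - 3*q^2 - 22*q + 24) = q^2 + 3*q - 4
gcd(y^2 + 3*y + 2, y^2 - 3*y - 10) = y + 2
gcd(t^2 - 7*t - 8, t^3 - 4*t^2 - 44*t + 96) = t - 8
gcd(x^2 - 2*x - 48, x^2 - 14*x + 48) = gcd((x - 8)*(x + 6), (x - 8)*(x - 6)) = x - 8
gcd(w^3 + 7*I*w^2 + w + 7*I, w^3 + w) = w^2 + 1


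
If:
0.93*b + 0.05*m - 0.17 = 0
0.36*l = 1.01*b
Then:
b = 0.182795698924731 - 0.0537634408602151*m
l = 0.51284348864994 - 0.150836320191159*m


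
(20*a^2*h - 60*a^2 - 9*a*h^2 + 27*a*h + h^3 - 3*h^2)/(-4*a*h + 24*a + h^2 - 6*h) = (-5*a*h + 15*a + h^2 - 3*h)/(h - 6)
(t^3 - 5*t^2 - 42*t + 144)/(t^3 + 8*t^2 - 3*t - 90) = (t - 8)/(t + 5)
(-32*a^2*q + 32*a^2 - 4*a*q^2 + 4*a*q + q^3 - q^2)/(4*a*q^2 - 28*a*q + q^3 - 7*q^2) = (-8*a*q + 8*a + q^2 - q)/(q*(q - 7))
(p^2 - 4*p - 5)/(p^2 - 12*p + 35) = (p + 1)/(p - 7)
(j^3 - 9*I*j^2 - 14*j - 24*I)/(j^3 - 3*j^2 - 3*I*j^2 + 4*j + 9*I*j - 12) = (j - 6*I)/(j - 3)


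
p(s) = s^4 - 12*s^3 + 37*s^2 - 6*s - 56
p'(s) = 4*s^3 - 36*s^2 + 74*s - 6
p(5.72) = -55.04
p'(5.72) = -11.99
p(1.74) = -8.47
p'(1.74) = 34.84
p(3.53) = 11.30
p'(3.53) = -17.42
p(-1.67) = 120.88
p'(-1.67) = -248.61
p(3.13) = 15.71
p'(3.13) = -4.41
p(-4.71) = 2539.05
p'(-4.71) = -1571.12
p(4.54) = -18.69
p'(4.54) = -37.75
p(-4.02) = 1606.79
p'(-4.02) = -1145.11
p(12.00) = 5200.00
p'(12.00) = 2610.00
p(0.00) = -56.00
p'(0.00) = -6.00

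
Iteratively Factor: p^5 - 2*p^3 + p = (p - 1)*(p^4 + p^3 - p^2 - p) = (p - 1)*(p + 1)*(p^3 - p) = (p - 1)^2*(p + 1)*(p^2 + p) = (p - 1)^2*(p + 1)^2*(p)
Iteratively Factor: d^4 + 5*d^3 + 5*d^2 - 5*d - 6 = (d + 2)*(d^3 + 3*d^2 - d - 3) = (d - 1)*(d + 2)*(d^2 + 4*d + 3) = (d - 1)*(d + 2)*(d + 3)*(d + 1)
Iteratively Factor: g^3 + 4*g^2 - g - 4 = (g - 1)*(g^2 + 5*g + 4) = (g - 1)*(g + 1)*(g + 4)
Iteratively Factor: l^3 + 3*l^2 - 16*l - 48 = (l + 4)*(l^2 - l - 12) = (l - 4)*(l + 4)*(l + 3)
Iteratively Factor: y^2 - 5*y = (y)*(y - 5)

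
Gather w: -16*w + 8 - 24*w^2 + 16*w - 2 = 6 - 24*w^2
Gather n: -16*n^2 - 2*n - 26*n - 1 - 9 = -16*n^2 - 28*n - 10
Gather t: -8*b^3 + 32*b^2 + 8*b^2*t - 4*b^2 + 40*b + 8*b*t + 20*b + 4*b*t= -8*b^3 + 28*b^2 + 60*b + t*(8*b^2 + 12*b)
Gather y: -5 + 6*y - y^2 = -y^2 + 6*y - 5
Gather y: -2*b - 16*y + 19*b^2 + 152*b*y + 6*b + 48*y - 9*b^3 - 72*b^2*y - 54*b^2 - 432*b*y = -9*b^3 - 35*b^2 + 4*b + y*(-72*b^2 - 280*b + 32)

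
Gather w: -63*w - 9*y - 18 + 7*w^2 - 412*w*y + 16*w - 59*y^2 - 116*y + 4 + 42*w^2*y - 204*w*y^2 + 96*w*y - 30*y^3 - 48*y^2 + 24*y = w^2*(42*y + 7) + w*(-204*y^2 - 316*y - 47) - 30*y^3 - 107*y^2 - 101*y - 14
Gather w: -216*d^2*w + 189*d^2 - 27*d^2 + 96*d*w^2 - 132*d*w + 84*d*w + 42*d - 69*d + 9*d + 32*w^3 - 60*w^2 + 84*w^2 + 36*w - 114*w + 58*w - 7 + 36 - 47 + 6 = 162*d^2 - 18*d + 32*w^3 + w^2*(96*d + 24) + w*(-216*d^2 - 48*d - 20) - 12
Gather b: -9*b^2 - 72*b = -9*b^2 - 72*b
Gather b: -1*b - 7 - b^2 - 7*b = -b^2 - 8*b - 7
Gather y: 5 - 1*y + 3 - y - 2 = 6 - 2*y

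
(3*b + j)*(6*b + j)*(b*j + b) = 18*b^3*j + 18*b^3 + 9*b^2*j^2 + 9*b^2*j + b*j^3 + b*j^2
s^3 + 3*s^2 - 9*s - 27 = (s - 3)*(s + 3)^2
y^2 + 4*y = y*(y + 4)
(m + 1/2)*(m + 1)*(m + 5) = m^3 + 13*m^2/2 + 8*m + 5/2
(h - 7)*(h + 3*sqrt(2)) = h^2 - 7*h + 3*sqrt(2)*h - 21*sqrt(2)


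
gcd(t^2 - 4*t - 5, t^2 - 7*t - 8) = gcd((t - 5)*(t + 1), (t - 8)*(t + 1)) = t + 1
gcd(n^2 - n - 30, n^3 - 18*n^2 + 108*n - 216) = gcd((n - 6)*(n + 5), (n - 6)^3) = n - 6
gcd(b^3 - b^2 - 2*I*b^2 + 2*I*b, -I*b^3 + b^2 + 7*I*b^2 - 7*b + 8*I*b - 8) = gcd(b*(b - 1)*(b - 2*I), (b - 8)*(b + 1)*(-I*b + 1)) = 1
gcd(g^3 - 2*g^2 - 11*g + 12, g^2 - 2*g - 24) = 1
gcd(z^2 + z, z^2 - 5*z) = z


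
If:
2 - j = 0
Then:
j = 2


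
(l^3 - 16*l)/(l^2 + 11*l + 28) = l*(l - 4)/(l + 7)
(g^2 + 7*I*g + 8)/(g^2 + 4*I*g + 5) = (g + 8*I)/(g + 5*I)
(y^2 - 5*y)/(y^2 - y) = (y - 5)/(y - 1)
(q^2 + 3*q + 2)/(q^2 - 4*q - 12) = (q + 1)/(q - 6)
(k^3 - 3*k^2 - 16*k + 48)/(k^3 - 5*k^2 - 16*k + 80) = (k - 3)/(k - 5)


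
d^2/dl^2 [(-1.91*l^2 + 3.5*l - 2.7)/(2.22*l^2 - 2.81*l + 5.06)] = (1.4210854715202e-14*l^4 + 10.668876*l^3 + 48.892392*l^2 - 134.83836*l + 19.744788)/(10.941048*l^6 - 41.546412*l^5 + 127.401138*l^4 - 211.579793*l^3 + 290.382774*l^2 - 215.838348*l + 129.554216)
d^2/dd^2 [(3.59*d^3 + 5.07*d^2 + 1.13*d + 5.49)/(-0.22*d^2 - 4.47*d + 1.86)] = (-4.44089209850063e-16*d^5 - 1.4210854715202e-14*d^4 - 136.538626*d^3 + 165.045708*d^2 - 109.687356*d - 277.753734)/(0.010648*d^6 + 0.649044*d^5 + 12.917322*d^4 + 78.339879*d^3 - 109.210086*d^2 + 46.393236*d - 6.434856)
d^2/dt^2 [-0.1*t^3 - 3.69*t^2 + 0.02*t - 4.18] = -0.6*t - 7.38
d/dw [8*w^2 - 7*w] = 16*w - 7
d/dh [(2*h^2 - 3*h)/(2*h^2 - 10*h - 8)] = (-7*h^2 - 16*h + 12)/(2*(h^4 - 10*h^3 + 17*h^2 + 40*h + 16))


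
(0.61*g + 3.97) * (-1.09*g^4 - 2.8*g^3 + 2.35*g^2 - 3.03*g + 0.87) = -0.6649*g^5 - 6.0353*g^4 - 9.6825*g^3 + 7.4812*g^2 - 11.4984*g + 3.4539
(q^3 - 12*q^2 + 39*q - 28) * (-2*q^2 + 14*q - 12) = -2*q^5 + 38*q^4 - 258*q^3 + 746*q^2 - 860*q + 336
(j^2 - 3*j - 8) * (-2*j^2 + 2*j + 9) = -2*j^4 + 8*j^3 + 19*j^2 - 43*j - 72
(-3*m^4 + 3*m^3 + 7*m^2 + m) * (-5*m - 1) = 15*m^5 - 12*m^4 - 38*m^3 - 12*m^2 - m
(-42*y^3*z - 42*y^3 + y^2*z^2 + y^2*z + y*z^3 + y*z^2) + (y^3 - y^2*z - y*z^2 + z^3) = -42*y^3*z - 41*y^3 + y^2*z^2 + y*z^3 + z^3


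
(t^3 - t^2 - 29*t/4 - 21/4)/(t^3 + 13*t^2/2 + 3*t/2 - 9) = (2*t^2 - 5*t - 7)/(2*(t^2 + 5*t - 6))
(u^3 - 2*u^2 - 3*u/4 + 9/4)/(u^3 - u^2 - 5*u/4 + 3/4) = (2*u - 3)/(2*u - 1)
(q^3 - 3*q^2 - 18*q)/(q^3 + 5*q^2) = (q^2 - 3*q - 18)/(q*(q + 5))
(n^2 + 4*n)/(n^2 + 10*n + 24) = n/(n + 6)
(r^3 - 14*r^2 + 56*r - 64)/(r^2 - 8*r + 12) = (r^2 - 12*r + 32)/(r - 6)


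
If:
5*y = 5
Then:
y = 1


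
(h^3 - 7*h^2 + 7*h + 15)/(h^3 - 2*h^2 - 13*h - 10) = (h - 3)/(h + 2)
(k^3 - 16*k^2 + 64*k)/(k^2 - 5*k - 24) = k*(k - 8)/(k + 3)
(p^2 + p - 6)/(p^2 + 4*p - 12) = (p + 3)/(p + 6)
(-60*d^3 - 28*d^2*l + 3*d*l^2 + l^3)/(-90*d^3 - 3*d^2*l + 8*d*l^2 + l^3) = (10*d^2 + 3*d*l - l^2)/(15*d^2 - 2*d*l - l^2)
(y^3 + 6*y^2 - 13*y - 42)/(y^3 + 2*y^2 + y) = (y^3 + 6*y^2 - 13*y - 42)/(y*(y^2 + 2*y + 1))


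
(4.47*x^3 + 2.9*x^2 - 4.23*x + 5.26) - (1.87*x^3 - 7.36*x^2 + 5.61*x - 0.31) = 2.6*x^3 + 10.26*x^2 - 9.84*x + 5.57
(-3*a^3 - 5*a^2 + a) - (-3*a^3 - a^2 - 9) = -4*a^2 + a + 9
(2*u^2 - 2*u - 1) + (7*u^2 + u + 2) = 9*u^2 - u + 1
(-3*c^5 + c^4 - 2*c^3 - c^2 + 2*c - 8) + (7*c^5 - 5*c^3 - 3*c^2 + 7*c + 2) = 4*c^5 + c^4 - 7*c^3 - 4*c^2 + 9*c - 6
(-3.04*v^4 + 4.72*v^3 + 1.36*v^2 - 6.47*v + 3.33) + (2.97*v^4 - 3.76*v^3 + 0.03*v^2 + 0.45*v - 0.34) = -0.0699999999999998*v^4 + 0.96*v^3 + 1.39*v^2 - 6.02*v + 2.99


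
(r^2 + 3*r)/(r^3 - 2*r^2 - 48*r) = (r + 3)/(r^2 - 2*r - 48)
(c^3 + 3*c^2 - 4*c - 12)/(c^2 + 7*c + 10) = (c^2 + c - 6)/(c + 5)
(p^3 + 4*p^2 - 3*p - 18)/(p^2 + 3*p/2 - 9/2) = 2*(p^2 + p - 6)/(2*p - 3)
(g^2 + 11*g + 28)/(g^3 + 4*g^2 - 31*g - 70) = (g + 4)/(g^2 - 3*g - 10)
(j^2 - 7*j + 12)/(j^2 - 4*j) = (j - 3)/j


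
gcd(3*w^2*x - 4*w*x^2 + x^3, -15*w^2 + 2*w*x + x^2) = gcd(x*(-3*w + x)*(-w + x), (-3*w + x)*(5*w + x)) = -3*w + x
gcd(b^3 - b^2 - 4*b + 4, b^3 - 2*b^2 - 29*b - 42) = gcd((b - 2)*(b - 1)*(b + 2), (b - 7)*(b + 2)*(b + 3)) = b + 2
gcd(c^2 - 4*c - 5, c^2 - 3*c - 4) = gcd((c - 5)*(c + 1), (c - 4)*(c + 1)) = c + 1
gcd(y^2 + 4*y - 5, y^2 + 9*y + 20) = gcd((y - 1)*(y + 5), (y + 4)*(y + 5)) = y + 5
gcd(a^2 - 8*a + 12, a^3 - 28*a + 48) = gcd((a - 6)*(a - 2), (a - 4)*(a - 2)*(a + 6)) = a - 2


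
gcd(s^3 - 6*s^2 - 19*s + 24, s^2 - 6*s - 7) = 1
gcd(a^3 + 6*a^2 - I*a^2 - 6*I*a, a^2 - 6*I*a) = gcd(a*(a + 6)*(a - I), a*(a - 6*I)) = a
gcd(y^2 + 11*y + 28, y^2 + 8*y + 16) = y + 4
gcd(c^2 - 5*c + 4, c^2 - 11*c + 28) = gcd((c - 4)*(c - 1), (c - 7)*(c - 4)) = c - 4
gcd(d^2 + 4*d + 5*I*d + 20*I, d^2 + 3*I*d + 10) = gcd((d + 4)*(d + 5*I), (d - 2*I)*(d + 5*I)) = d + 5*I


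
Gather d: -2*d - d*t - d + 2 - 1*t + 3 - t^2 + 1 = d*(-t - 3) - t^2 - t + 6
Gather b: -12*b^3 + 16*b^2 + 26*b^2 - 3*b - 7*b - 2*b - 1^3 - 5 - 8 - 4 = -12*b^3 + 42*b^2 - 12*b - 18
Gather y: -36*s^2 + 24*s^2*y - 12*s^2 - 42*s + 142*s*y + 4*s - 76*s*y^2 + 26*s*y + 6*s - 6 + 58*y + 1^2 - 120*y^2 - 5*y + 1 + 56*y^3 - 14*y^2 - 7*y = -48*s^2 - 32*s + 56*y^3 + y^2*(-76*s - 134) + y*(24*s^2 + 168*s + 46) - 4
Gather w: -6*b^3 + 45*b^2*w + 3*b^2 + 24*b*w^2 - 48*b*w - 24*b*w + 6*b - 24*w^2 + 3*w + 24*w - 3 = -6*b^3 + 3*b^2 + 6*b + w^2*(24*b - 24) + w*(45*b^2 - 72*b + 27) - 3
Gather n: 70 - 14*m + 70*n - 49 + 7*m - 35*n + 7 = -7*m + 35*n + 28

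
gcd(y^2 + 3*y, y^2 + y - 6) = y + 3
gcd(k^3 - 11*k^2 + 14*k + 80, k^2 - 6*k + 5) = k - 5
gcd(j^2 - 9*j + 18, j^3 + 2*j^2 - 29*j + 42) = j - 3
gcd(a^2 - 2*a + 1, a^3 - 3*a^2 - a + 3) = a - 1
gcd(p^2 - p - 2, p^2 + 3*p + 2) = p + 1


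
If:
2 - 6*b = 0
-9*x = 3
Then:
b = 1/3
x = -1/3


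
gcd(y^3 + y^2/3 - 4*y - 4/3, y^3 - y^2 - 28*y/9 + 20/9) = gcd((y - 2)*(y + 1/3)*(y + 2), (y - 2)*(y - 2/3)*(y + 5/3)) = y - 2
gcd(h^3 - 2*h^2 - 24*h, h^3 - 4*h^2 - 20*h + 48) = h^2 - 2*h - 24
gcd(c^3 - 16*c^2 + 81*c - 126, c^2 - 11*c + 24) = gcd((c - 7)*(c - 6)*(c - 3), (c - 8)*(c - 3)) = c - 3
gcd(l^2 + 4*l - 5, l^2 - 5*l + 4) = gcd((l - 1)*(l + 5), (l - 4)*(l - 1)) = l - 1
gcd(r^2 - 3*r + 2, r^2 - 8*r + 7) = r - 1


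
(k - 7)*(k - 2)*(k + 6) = k^3 - 3*k^2 - 40*k + 84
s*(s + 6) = s^2 + 6*s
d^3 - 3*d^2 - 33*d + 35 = (d - 7)*(d - 1)*(d + 5)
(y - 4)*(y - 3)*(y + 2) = y^3 - 5*y^2 - 2*y + 24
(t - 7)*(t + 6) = t^2 - t - 42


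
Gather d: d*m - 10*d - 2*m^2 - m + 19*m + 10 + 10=d*(m - 10) - 2*m^2 + 18*m + 20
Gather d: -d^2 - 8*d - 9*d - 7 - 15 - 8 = -d^2 - 17*d - 30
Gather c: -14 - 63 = -77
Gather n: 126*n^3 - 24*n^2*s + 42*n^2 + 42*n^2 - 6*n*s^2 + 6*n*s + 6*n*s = 126*n^3 + n^2*(84 - 24*s) + n*(-6*s^2 + 12*s)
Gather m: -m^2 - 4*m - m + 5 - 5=-m^2 - 5*m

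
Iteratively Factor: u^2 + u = (u + 1)*(u)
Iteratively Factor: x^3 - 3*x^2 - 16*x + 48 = (x + 4)*(x^2 - 7*x + 12) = (x - 4)*(x + 4)*(x - 3)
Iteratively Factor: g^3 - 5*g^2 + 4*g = (g - 1)*(g^2 - 4*g) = (g - 4)*(g - 1)*(g)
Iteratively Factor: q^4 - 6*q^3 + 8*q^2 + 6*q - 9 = (q - 1)*(q^3 - 5*q^2 + 3*q + 9) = (q - 3)*(q - 1)*(q^2 - 2*q - 3) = (q - 3)^2*(q - 1)*(q + 1)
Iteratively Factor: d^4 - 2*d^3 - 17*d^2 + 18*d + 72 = (d + 3)*(d^3 - 5*d^2 - 2*d + 24) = (d - 4)*(d + 3)*(d^2 - d - 6) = (d - 4)*(d - 3)*(d + 3)*(d + 2)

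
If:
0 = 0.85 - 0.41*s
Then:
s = 2.07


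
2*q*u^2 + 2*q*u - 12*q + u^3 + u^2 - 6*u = (2*q + u)*(u - 2)*(u + 3)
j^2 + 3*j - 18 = (j - 3)*(j + 6)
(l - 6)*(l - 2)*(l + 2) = l^3 - 6*l^2 - 4*l + 24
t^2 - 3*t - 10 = (t - 5)*(t + 2)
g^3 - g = g*(g - 1)*(g + 1)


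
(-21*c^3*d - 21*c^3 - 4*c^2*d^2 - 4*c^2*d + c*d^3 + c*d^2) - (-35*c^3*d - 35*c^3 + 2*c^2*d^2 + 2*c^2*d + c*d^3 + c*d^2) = 14*c^3*d + 14*c^3 - 6*c^2*d^2 - 6*c^2*d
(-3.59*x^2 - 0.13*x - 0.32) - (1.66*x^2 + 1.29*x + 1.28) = -5.25*x^2 - 1.42*x - 1.6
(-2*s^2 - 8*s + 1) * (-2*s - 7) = 4*s^3 + 30*s^2 + 54*s - 7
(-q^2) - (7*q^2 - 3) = 3 - 8*q^2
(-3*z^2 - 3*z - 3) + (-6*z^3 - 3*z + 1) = -6*z^3 - 3*z^2 - 6*z - 2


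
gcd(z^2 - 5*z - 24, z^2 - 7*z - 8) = z - 8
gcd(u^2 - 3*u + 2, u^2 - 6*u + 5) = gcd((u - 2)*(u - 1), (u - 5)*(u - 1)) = u - 1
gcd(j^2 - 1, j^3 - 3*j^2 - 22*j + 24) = j - 1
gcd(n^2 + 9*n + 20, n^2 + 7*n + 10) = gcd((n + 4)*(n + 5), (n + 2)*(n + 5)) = n + 5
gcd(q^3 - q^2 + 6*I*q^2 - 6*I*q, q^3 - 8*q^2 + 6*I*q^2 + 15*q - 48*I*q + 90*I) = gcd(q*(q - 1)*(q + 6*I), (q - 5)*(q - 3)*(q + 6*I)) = q + 6*I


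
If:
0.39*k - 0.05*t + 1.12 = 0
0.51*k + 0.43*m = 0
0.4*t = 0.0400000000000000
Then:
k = -2.86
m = 3.39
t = 0.10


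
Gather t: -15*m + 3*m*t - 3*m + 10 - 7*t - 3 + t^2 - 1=-18*m + t^2 + t*(3*m - 7) + 6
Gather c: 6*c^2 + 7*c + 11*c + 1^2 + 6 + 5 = 6*c^2 + 18*c + 12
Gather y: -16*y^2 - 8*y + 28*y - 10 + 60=-16*y^2 + 20*y + 50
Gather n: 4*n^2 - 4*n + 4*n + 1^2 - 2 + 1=4*n^2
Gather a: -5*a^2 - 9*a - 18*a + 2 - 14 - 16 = -5*a^2 - 27*a - 28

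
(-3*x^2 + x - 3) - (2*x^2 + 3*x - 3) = -5*x^2 - 2*x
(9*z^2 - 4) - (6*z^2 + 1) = 3*z^2 - 5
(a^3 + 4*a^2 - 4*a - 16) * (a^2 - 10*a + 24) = a^5 - 6*a^4 - 20*a^3 + 120*a^2 + 64*a - 384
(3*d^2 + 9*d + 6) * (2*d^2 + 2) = 6*d^4 + 18*d^3 + 18*d^2 + 18*d + 12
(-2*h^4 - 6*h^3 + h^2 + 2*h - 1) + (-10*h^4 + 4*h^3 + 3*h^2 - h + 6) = -12*h^4 - 2*h^3 + 4*h^2 + h + 5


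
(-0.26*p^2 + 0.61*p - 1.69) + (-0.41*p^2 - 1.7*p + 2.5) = -0.67*p^2 - 1.09*p + 0.81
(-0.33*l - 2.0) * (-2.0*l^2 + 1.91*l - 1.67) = 0.66*l^3 + 3.3697*l^2 - 3.2689*l + 3.34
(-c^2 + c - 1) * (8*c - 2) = -8*c^3 + 10*c^2 - 10*c + 2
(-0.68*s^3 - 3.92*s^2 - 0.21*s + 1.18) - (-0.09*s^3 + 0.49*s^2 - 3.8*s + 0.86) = -0.59*s^3 - 4.41*s^2 + 3.59*s + 0.32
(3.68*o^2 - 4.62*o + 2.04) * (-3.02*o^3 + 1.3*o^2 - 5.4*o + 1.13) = -11.1136*o^5 + 18.7364*o^4 - 32.0388*o^3 + 31.7584*o^2 - 16.2366*o + 2.3052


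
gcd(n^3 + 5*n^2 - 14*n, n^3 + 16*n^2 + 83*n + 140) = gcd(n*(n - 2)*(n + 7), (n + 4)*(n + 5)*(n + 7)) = n + 7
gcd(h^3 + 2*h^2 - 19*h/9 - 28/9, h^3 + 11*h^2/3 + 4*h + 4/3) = h + 1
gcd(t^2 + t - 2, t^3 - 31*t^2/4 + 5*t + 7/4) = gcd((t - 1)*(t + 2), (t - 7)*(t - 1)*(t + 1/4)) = t - 1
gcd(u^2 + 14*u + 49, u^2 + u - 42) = u + 7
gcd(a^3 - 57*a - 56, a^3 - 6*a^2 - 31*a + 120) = a - 8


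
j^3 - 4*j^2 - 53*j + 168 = (j - 8)*(j - 3)*(j + 7)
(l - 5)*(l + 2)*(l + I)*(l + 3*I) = l^4 - 3*l^3 + 4*I*l^3 - 13*l^2 - 12*I*l^2 + 9*l - 40*I*l + 30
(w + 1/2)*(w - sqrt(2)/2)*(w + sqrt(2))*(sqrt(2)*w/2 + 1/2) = sqrt(2)*w^4/2 + sqrt(2)*w^3/4 + w^3 - sqrt(2)*w^2/4 + w^2/2 - w/2 - sqrt(2)*w/8 - 1/4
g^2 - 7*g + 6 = (g - 6)*(g - 1)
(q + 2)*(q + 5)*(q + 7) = q^3 + 14*q^2 + 59*q + 70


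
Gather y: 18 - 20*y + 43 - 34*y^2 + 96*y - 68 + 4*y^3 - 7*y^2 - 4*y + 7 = 4*y^3 - 41*y^2 + 72*y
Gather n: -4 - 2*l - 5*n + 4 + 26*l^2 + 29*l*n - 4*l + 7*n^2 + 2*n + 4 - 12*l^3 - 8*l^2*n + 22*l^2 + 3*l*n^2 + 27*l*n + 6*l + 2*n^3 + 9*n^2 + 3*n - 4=-12*l^3 + 48*l^2 + 2*n^3 + n^2*(3*l + 16) + n*(-8*l^2 + 56*l)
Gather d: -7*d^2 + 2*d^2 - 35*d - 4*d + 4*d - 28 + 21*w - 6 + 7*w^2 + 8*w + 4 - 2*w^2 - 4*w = -5*d^2 - 35*d + 5*w^2 + 25*w - 30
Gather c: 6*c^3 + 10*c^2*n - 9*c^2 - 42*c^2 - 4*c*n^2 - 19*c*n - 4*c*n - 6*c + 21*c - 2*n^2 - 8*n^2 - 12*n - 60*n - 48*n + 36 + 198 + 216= 6*c^3 + c^2*(10*n - 51) + c*(-4*n^2 - 23*n + 15) - 10*n^2 - 120*n + 450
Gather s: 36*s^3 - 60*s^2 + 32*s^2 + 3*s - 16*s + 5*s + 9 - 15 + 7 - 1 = 36*s^3 - 28*s^2 - 8*s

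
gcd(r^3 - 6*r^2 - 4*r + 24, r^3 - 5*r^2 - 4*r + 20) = r^2 - 4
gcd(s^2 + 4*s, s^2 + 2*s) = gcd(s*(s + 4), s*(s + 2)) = s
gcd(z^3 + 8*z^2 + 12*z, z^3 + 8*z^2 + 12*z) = z^3 + 8*z^2 + 12*z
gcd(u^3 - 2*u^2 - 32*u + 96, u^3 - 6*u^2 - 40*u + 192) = u^2 + 2*u - 24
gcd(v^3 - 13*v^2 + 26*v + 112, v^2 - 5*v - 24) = v - 8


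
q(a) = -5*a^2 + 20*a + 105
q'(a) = 20 - 10*a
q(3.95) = 105.99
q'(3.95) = -19.50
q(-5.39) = -148.06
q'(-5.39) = 73.90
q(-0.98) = 80.60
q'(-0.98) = 29.80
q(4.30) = 98.55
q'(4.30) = -23.00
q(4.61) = 90.94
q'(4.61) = -26.10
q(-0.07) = 103.58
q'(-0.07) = 20.70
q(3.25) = 117.19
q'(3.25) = -12.50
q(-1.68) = 57.29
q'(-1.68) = 36.80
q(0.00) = 105.00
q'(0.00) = 20.00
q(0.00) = 105.00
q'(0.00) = 20.00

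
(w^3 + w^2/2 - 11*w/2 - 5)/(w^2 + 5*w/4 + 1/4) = 2*(2*w^2 - w - 10)/(4*w + 1)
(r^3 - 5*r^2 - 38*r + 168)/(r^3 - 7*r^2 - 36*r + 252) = (r - 4)/(r - 6)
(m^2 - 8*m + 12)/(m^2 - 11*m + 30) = (m - 2)/(m - 5)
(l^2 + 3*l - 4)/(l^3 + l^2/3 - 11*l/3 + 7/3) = 3*(l + 4)/(3*l^2 + 4*l - 7)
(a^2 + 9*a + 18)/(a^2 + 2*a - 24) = (a + 3)/(a - 4)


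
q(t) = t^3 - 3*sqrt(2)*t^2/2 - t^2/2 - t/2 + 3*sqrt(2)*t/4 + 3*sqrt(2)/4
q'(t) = 3*t^2 - 3*sqrt(2)*t - t - 1/2 + 3*sqrt(2)/4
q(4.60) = 45.51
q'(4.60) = 39.92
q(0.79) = 0.36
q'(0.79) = -1.71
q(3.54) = 14.56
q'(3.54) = 19.60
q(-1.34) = -6.80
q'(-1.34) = 12.97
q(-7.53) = -578.75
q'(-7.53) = 210.14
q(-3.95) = -103.68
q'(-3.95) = 68.08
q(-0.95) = -2.70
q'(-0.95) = 8.25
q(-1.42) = -7.88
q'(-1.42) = 14.05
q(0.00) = 1.06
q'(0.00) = 0.56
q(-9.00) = -945.31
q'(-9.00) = 290.74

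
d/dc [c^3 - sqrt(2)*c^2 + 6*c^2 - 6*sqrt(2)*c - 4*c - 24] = 3*c^2 - 2*sqrt(2)*c + 12*c - 6*sqrt(2) - 4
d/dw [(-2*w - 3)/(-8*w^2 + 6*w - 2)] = (-8*w^2 - 24*w + 11)/(2*(16*w^4 - 24*w^3 + 17*w^2 - 6*w + 1))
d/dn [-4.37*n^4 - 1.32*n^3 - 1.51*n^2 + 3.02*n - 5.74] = -17.48*n^3 - 3.96*n^2 - 3.02*n + 3.02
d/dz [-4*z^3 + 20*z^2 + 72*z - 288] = -12*z^2 + 40*z + 72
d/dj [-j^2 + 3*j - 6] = 3 - 2*j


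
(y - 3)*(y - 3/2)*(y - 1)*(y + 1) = y^4 - 9*y^3/2 + 7*y^2/2 + 9*y/2 - 9/2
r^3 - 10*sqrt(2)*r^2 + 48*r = r*(r - 6*sqrt(2))*(r - 4*sqrt(2))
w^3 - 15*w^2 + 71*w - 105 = (w - 7)*(w - 5)*(w - 3)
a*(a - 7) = a^2 - 7*a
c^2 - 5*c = c*(c - 5)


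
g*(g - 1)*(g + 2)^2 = g^4 + 3*g^3 - 4*g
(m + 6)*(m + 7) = m^2 + 13*m + 42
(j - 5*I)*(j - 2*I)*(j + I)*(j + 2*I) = j^4 - 4*I*j^3 + 9*j^2 - 16*I*j + 20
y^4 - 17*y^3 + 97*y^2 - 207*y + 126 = (y - 7)*(y - 6)*(y - 3)*(y - 1)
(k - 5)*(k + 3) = k^2 - 2*k - 15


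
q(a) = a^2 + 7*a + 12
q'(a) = 2*a + 7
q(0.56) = 16.23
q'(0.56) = 8.12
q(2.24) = 32.70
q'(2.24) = 11.48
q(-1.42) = 4.08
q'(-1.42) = 4.16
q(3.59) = 50.02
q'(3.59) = 14.18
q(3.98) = 55.70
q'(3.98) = 14.96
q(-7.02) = 12.14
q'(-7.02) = -7.04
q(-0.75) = 7.31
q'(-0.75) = 5.50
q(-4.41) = 0.58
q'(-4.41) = -1.82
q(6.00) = 90.00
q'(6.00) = 19.00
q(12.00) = 240.00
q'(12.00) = 31.00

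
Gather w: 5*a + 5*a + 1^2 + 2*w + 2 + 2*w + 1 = 10*a + 4*w + 4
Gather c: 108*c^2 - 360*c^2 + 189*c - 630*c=-252*c^2 - 441*c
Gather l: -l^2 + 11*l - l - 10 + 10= -l^2 + 10*l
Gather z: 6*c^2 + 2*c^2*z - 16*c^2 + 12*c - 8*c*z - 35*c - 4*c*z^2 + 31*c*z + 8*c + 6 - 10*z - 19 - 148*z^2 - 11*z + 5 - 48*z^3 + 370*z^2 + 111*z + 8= -10*c^2 - 15*c - 48*z^3 + z^2*(222 - 4*c) + z*(2*c^2 + 23*c + 90)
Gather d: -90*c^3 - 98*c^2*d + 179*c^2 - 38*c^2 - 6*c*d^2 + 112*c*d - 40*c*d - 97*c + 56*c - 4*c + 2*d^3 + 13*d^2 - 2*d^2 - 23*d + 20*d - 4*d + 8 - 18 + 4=-90*c^3 + 141*c^2 - 45*c + 2*d^3 + d^2*(11 - 6*c) + d*(-98*c^2 + 72*c - 7) - 6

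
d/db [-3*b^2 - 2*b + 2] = -6*b - 2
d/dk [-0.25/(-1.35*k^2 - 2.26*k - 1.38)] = (-0.675*k - 0.565)/(1.35*k^2 + 2.26*k + 1.38)^2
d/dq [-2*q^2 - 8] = -4*q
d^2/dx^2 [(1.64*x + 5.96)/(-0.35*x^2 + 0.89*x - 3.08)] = (-(0.7*x - 0.89)*(1.4*x - 1.78)*(1.64*x + 5.96) + (3.444*x + 1.2528)*(0.35*x^2 - 0.89*x + 3.08))/(0.35*x^2 - 0.89*x + 3.08)^3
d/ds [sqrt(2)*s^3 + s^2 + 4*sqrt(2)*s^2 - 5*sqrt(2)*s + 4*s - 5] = 3*sqrt(2)*s^2 + 2*s + 8*sqrt(2)*s - 5*sqrt(2) + 4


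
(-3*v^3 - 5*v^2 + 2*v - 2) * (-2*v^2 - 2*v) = 6*v^5 + 16*v^4 + 6*v^3 + 4*v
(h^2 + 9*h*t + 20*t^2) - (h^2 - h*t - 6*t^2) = 10*h*t + 26*t^2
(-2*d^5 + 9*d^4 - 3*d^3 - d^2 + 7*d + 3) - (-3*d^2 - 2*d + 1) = -2*d^5 + 9*d^4 - 3*d^3 + 2*d^2 + 9*d + 2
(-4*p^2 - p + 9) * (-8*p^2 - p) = 32*p^4 + 12*p^3 - 71*p^2 - 9*p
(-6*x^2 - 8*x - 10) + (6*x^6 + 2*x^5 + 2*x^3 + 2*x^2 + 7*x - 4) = 6*x^6 + 2*x^5 + 2*x^3 - 4*x^2 - x - 14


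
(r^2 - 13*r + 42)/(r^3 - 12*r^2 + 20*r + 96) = (r - 7)/(r^2 - 6*r - 16)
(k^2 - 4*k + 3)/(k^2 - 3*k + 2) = (k - 3)/(k - 2)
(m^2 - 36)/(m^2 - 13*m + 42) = (m + 6)/(m - 7)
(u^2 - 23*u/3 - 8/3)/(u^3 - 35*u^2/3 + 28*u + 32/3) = 1/(u - 4)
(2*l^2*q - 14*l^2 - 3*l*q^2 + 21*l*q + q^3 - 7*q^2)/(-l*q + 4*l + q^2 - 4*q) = (-2*l*q + 14*l + q^2 - 7*q)/(q - 4)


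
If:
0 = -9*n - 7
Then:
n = -7/9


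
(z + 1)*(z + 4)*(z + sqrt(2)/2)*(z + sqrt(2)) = z^4 + 3*sqrt(2)*z^3/2 + 5*z^3 + 5*z^2 + 15*sqrt(2)*z^2/2 + 5*z + 6*sqrt(2)*z + 4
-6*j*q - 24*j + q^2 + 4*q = (-6*j + q)*(q + 4)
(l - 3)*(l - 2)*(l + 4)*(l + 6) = l^4 + 5*l^3 - 20*l^2 - 60*l + 144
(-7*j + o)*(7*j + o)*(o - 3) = -49*j^2*o + 147*j^2 + o^3 - 3*o^2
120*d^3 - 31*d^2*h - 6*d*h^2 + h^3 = (-8*d + h)*(-3*d + h)*(5*d + h)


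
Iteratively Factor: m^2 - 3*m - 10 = (m - 5)*(m + 2)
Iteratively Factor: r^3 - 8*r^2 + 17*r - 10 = (r - 2)*(r^2 - 6*r + 5) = (r - 5)*(r - 2)*(r - 1)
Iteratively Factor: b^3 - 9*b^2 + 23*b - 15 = (b - 1)*(b^2 - 8*b + 15) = (b - 5)*(b - 1)*(b - 3)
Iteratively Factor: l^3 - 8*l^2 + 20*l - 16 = (l - 2)*(l^2 - 6*l + 8) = (l - 2)^2*(l - 4)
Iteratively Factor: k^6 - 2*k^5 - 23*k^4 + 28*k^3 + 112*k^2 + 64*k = (k + 1)*(k^5 - 3*k^4 - 20*k^3 + 48*k^2 + 64*k) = (k - 4)*(k + 1)*(k^4 + k^3 - 16*k^2 - 16*k) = (k - 4)*(k + 1)^2*(k^3 - 16*k) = (k - 4)^2*(k + 1)^2*(k^2 + 4*k) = (k - 4)^2*(k + 1)^2*(k + 4)*(k)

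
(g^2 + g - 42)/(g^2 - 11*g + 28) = (g^2 + g - 42)/(g^2 - 11*g + 28)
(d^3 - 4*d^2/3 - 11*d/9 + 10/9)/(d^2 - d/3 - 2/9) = (3*d^2 - 2*d - 5)/(3*d + 1)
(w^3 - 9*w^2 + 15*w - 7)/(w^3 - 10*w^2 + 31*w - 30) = (w^3 - 9*w^2 + 15*w - 7)/(w^3 - 10*w^2 + 31*w - 30)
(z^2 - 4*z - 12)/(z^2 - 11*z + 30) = (z + 2)/(z - 5)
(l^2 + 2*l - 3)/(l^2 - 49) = (l^2 + 2*l - 3)/(l^2 - 49)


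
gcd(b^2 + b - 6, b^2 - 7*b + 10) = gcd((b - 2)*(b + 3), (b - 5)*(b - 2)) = b - 2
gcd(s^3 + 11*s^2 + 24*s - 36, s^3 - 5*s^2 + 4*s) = s - 1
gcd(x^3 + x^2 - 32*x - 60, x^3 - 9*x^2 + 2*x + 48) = x + 2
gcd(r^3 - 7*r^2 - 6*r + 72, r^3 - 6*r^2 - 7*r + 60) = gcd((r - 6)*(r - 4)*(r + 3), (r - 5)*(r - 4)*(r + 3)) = r^2 - r - 12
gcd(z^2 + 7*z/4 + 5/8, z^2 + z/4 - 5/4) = z + 5/4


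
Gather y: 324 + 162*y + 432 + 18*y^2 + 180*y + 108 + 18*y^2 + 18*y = 36*y^2 + 360*y + 864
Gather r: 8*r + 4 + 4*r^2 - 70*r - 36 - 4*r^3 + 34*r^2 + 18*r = -4*r^3 + 38*r^2 - 44*r - 32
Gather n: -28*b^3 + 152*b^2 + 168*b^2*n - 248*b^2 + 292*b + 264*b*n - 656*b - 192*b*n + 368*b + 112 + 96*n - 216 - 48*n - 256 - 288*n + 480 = -28*b^3 - 96*b^2 + 4*b + n*(168*b^2 + 72*b - 240) + 120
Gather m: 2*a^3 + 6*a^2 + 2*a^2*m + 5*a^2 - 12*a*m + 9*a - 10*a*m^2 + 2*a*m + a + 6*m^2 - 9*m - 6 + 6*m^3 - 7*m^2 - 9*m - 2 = 2*a^3 + 11*a^2 + 10*a + 6*m^3 + m^2*(-10*a - 1) + m*(2*a^2 - 10*a - 18) - 8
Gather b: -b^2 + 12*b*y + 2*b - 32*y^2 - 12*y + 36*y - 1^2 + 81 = -b^2 + b*(12*y + 2) - 32*y^2 + 24*y + 80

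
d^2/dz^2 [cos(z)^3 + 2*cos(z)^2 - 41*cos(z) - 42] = 161*cos(z)/4 - 4*cos(2*z) - 9*cos(3*z)/4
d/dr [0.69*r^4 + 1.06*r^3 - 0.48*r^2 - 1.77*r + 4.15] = 2.76*r^3 + 3.18*r^2 - 0.96*r - 1.77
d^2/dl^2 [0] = 0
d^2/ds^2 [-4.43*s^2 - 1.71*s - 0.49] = -8.86000000000000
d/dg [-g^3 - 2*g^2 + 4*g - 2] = -3*g^2 - 4*g + 4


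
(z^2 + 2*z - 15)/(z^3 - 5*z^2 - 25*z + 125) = (z - 3)/(z^2 - 10*z + 25)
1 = 1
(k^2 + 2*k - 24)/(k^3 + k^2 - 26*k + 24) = 1/(k - 1)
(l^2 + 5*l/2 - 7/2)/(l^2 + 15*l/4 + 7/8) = 4*(l - 1)/(4*l + 1)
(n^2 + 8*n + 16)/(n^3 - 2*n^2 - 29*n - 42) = (n^2 + 8*n + 16)/(n^3 - 2*n^2 - 29*n - 42)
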